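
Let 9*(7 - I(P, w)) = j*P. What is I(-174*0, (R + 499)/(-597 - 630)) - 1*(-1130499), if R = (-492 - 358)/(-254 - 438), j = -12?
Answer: 1130506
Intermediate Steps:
R = 425/346 (R = -850/(-692) = -850*(-1/692) = 425/346 ≈ 1.2283)
I(P, w) = 7 + 4*P/3 (I(P, w) = 7 - (-4)*P/3 = 7 + 4*P/3)
I(-174*0, (R + 499)/(-597 - 630)) - 1*(-1130499) = (7 + 4*(-174*0)/3) - 1*(-1130499) = (7 + (4/3)*0) + 1130499 = (7 + 0) + 1130499 = 7 + 1130499 = 1130506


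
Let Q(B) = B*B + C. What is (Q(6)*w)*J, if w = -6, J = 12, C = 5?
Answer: -2952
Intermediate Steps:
Q(B) = 5 + B**2 (Q(B) = B*B + 5 = B**2 + 5 = 5 + B**2)
(Q(6)*w)*J = ((5 + 6**2)*(-6))*12 = ((5 + 36)*(-6))*12 = (41*(-6))*12 = -246*12 = -2952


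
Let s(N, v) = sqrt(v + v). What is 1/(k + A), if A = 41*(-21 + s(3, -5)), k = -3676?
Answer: -4537/20601179 - 41*I*sqrt(10)/20601179 ≈ -0.00022023 - 6.2935e-6*I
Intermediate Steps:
s(N, v) = sqrt(2)*sqrt(v) (s(N, v) = sqrt(2*v) = sqrt(2)*sqrt(v))
A = -861 + 41*I*sqrt(10) (A = 41*(-21 + sqrt(2)*sqrt(-5)) = 41*(-21 + sqrt(2)*(I*sqrt(5))) = 41*(-21 + I*sqrt(10)) = -861 + 41*I*sqrt(10) ≈ -861.0 + 129.65*I)
1/(k + A) = 1/(-3676 + (-861 + 41*I*sqrt(10))) = 1/(-4537 + 41*I*sqrt(10))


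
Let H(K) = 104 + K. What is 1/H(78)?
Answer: 1/182 ≈ 0.0054945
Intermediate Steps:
1/H(78) = 1/(104 + 78) = 1/182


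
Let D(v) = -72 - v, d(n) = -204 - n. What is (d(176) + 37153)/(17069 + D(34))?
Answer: 36773/16963 ≈ 2.1678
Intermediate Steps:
(d(176) + 37153)/(17069 + D(34)) = ((-204 - 1*176) + 37153)/(17069 + (-72 - 1*34)) = ((-204 - 176) + 37153)/(17069 + (-72 - 34)) = (-380 + 37153)/(17069 - 106) = 36773/16963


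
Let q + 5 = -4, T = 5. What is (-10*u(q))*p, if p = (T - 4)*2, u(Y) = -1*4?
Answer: 80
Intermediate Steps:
q = -9 (q = -5 - 4 = -9)
u(Y) = -4
p = 2 (p = (5 - 4)*2 = 1*2 = 2)
(-10*u(q))*p = -10*(-4)*2 = 40*2 = 80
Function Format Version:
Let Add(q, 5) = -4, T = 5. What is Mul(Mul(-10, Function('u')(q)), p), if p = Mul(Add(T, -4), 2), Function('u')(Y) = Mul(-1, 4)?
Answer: 80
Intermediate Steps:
q = -9 (q = Add(-5, -4) = -9)
Function('u')(Y) = -4
p = 2 (p = Mul(Add(5, -4), 2) = Mul(1, 2) = 2)
Mul(Mul(-10, Function('u')(q)), p) = Mul(Mul(-10, -4), 2) = Mul(40, 2) = 80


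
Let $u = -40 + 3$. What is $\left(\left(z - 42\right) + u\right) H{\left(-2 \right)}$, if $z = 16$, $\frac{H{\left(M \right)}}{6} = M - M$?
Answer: $0$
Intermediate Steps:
$H{\left(M \right)} = 0$ ($H{\left(M \right)} = 6 \left(M - M\right) = 6 \cdot 0 = 0$)
$u = -37$
$\left(\left(z - 42\right) + u\right) H{\left(-2 \right)} = \left(\left(16 - 42\right) - 37\right) 0 = \left(-26 - 37\right) 0 = \left(-63\right) 0 = 0$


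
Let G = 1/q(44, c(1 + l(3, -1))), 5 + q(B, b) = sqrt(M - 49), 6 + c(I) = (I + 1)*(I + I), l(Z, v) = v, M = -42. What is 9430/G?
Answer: -47150 + 9430*I*sqrt(91) ≈ -47150.0 + 89957.0*I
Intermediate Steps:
c(I) = -6 + 2*I*(1 + I) (c(I) = -6 + (I + 1)*(I + I) = -6 + (1 + I)*(2*I) = -6 + 2*I*(1 + I))
q(B, b) = -5 + I*sqrt(91) (q(B, b) = -5 + sqrt(-42 - 49) = -5 + sqrt(-91) = -5 + I*sqrt(91))
G = 1/(-5 + I*sqrt(91)) ≈ -0.043103 - 0.082236*I
9430/G = 9430/(-5/116 - I*sqrt(91)/116)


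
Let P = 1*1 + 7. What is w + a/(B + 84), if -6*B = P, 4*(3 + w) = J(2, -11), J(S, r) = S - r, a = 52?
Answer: 109/124 ≈ 0.87903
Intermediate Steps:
P = 8 (P = 1 + 7 = 8)
w = ¼ (w = -3 + (2 - 1*(-11))/4 = -3 + (2 + 11)/4 = -3 + (¼)*13 = -3 + 13/4 = ¼ ≈ 0.25000)
B = -4/3 (B = -⅙*8 = -4/3 ≈ -1.3333)
w + a/(B + 84) = ¼ + 52/(-4/3 + 84) = ¼ + 52/(248/3) = ¼ + 52*(3/248) = ¼ + 39/62 = 109/124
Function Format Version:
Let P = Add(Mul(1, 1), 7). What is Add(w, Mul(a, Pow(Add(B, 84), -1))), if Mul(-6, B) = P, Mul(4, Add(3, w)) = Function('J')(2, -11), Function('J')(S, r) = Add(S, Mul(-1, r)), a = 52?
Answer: Rational(109, 124) ≈ 0.87903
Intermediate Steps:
P = 8 (P = Add(1, 7) = 8)
w = Rational(1, 4) (w = Add(-3, Mul(Rational(1, 4), Add(2, Mul(-1, -11)))) = Add(-3, Mul(Rational(1, 4), Add(2, 11))) = Add(-3, Mul(Rational(1, 4), 13)) = Add(-3, Rational(13, 4)) = Rational(1, 4) ≈ 0.25000)
B = Rational(-4, 3) (B = Mul(Rational(-1, 6), 8) = Rational(-4, 3) ≈ -1.3333)
Add(w, Mul(a, Pow(Add(B, 84), -1))) = Add(Rational(1, 4), Mul(52, Pow(Add(Rational(-4, 3), 84), -1))) = Add(Rational(1, 4), Mul(52, Pow(Rational(248, 3), -1))) = Add(Rational(1, 4), Mul(52, Rational(3, 248))) = Add(Rational(1, 4), Rational(39, 62)) = Rational(109, 124)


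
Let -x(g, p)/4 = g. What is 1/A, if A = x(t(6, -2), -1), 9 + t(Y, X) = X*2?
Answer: 1/52 ≈ 0.019231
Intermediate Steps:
t(Y, X) = -9 + 2*X (t(Y, X) = -9 + X*2 = -9 + 2*X)
x(g, p) = -4*g
A = 52 (A = -4*(-9 + 2*(-2)) = -4*(-9 - 4) = -4*(-13) = 52)
1/A = 1/52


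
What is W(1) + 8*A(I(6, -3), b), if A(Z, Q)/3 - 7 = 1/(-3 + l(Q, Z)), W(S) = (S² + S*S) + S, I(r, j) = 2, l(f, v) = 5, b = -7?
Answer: 183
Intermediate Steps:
W(S) = S + 2*S² (W(S) = (S² + S²) + S = 2*S² + S = S + 2*S²)
A(Z, Q) = 45/2 (A(Z, Q) = 21 + 3/(-3 + 5) = 21 + 3/2 = 45/2)
W(1) + 8*A(I(6, -3), b) = 1*(1 + 2*1) + 8*(45/2) = 1*(1 + 2) + 180 = 1*3 + 180 = 3 + 180 = 183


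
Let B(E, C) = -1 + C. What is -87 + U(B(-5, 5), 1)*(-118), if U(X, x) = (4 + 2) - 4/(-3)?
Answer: -2857/3 ≈ -952.33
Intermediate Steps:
U(X, x) = 22/3 (U(X, x) = 6 - 4*(-⅓) = 6 + 4/3 = 22/3)
-87 + U(B(-5, 5), 1)*(-118) = -87 + (22/3)*(-118) = -87 - 2596/3 = -2857/3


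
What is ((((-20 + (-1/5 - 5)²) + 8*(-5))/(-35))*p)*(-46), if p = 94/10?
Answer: -1781488/4375 ≈ -407.20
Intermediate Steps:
p = 47/5 (p = 94*(⅒) = 47/5 ≈ 9.4000)
((((-20 + (-1/5 - 5)²) + 8*(-5))/(-35))*p)*(-46) = ((((-20 + (-1/5 - 5)²) + 8*(-5))/(-35))*(47/5))*(-46) = ((((-20 + (-1*⅕ - 5)²) - 40)*(-1/35))*(47/5))*(-46) = ((((-20 + (-⅕ - 5)²) - 40)*(-1/35))*(47/5))*(-46) = ((((-20 + (-26/5)²) - 40)*(-1/35))*(47/5))*(-46) = ((((-20 + 676/25) - 40)*(-1/35))*(47/5))*(-46) = (((176/25 - 40)*(-1/35))*(47/5))*(-46) = (-824/25*(-1/35)*(47/5))*(-46) = ((824/875)*(47/5))*(-46) = (38728/4375)*(-46) = -1781488/4375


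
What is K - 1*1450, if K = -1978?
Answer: -3428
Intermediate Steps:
K - 1*1450 = -1978 - 1*1450 = -1978 - 1450 = -3428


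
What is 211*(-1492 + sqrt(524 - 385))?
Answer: -314812 + 211*sqrt(139) ≈ -3.1232e+5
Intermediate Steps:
211*(-1492 + sqrt(524 - 385)) = 211*(-1492 + sqrt(139)) = -314812 + 211*sqrt(139)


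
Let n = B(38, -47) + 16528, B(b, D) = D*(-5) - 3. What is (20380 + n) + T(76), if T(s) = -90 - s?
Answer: 36974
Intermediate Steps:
B(b, D) = -3 - 5*D (B(b, D) = -5*D - 3 = -3 - 5*D)
n = 16760 (n = (-3 - 5*(-47)) + 16528 = (-3 + 235) + 16528 = 232 + 16528 = 16760)
(20380 + n) + T(76) = (20380 + 16760) + (-90 - 1*76) = 37140 + (-90 - 76) = 37140 - 166 = 36974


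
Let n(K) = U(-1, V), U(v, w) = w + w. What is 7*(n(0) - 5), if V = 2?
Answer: -7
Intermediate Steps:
U(v, w) = 2*w
n(K) = 4 (n(K) = 2*2 = 4)
7*(n(0) - 5) = 7*(4 - 5) = 7*(-1) = -7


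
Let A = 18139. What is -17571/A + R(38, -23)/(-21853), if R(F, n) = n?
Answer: -383561866/396391567 ≈ -0.96763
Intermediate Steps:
-17571/A + R(38, -23)/(-21853) = -17571/18139 - 23/(-21853) = -17571*1/18139 - 23*(-1/21853) = -17571/18139 + 23/21853 = -383561866/396391567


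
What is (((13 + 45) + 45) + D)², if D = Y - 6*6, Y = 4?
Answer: 5041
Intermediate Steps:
D = -32 (D = 4 - 6*6 = 4 - 36 = -32)
(((13 + 45) + 45) + D)² = (((13 + 45) + 45) - 32)² = ((58 + 45) - 32)² = (103 - 32)² = 71² = 5041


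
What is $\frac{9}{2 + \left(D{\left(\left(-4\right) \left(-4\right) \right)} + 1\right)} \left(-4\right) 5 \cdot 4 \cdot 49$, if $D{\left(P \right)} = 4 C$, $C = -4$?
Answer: $\frac{35280}{13} \approx 2713.8$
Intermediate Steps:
$D{\left(P \right)} = -16$ ($D{\left(P \right)} = 4 \left(-4\right) = -16$)
$\frac{9}{2 + \left(D{\left(\left(-4\right) \left(-4\right) \right)} + 1\right)} \left(-4\right) 5 \cdot 4 \cdot 49 = \frac{9}{2 + \left(-16 + 1\right)} \left(-4\right) 5 \cdot 4 \cdot 49 = \frac{9}{2 - 15} \left(\left(-20\right) 4\right) 49 = \frac{9}{-13} \left(-80\right) 49 = 9 \left(- \frac{1}{13}\right) \left(-80\right) 49 = \left(- \frac{9}{13}\right) \left(-80\right) 49 = \frac{720}{13} \cdot 49 = \frac{35280}{13}$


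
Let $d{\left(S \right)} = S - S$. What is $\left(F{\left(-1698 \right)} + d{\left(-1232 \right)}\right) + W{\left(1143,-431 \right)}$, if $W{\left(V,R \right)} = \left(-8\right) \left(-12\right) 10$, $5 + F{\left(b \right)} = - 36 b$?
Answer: $62083$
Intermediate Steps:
$d{\left(S \right)} = 0$
$F{\left(b \right)} = -5 - 36 b$
$W{\left(V,R \right)} = 960$ ($W{\left(V,R \right)} = 96 \cdot 10 = 960$)
$\left(F{\left(-1698 \right)} + d{\left(-1232 \right)}\right) + W{\left(1143,-431 \right)} = \left(\left(-5 - -61128\right) + 0\right) + 960 = \left(\left(-5 + 61128\right) + 0\right) + 960 = \left(61123 + 0\right) + 960 = 61123 + 960 = 62083$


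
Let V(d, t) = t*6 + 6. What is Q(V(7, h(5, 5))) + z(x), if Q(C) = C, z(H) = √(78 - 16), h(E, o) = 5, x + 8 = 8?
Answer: 36 + √62 ≈ 43.874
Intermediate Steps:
x = 0 (x = -8 + 8 = 0)
V(d, t) = 6 + 6*t (V(d, t) = 6*t + 6 = 6 + 6*t)
z(H) = √62
Q(V(7, h(5, 5))) + z(x) = (6 + 6*5) + √62 = (6 + 30) + √62 = 36 + √62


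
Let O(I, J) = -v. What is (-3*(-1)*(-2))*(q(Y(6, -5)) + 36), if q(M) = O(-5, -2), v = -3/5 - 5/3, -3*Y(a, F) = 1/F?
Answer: -1148/5 ≈ -229.60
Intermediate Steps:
Y(a, F) = -1/(3*F)
v = -34/15 (v = -3*⅕ - 5*⅓ = -⅗ - 5/3 = -34/15 ≈ -2.2667)
O(I, J) = 34/15 (O(I, J) = -1*(-34/15) = 34/15)
q(M) = 34/15
(-3*(-1)*(-2))*(q(Y(6, -5)) + 36) = (-3*(-1)*(-2))*(34/15 + 36) = (3*(-2))*(574/15) = -6*574/15 = -1148/5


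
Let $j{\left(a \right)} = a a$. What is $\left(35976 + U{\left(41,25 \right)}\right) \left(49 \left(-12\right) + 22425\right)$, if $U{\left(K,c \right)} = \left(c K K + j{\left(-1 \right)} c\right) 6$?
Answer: $6295083012$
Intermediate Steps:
$j{\left(a \right)} = a^{2}$
$U{\left(K,c \right)} = 6 c + 6 c K^{2}$ ($U{\left(K,c \right)} = \left(c K K + \left(-1\right)^{2} c\right) 6 = \left(K c K + 1 c\right) 6 = \left(c K^{2} + c\right) 6 = \left(c + c K^{2}\right) 6 = 6 c + 6 c K^{2}$)
$\left(35976 + U{\left(41,25 \right)}\right) \left(49 \left(-12\right) + 22425\right) = \left(35976 + 6 \cdot 25 \left(1 + 41^{2}\right)\right) \left(49 \left(-12\right) + 22425\right) = \left(35976 + 6 \cdot 25 \left(1 + 1681\right)\right) \left(-588 + 22425\right) = \left(35976 + 6 \cdot 25 \cdot 1682\right) 21837 = \left(35976 + 252300\right) 21837 = 288276 \cdot 21837 = 6295083012$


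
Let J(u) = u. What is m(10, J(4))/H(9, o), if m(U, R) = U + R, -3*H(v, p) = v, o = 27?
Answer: -14/3 ≈ -4.6667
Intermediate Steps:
H(v, p) = -v/3
m(U, R) = R + U
m(10, J(4))/H(9, o) = (4 + 10)/((-⅓*9)) = 14/(-3) = 14*(-⅓) = -14/3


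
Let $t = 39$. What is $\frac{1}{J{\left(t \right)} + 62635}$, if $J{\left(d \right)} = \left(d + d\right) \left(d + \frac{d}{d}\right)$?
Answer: $\frac{1}{65755} \approx 1.5208 \cdot 10^{-5}$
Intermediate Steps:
$J{\left(d \right)} = 2 d \left(1 + d\right)$ ($J{\left(d \right)} = 2 d \left(d + 1\right) = 2 d \left(1 + d\right)$)
$\frac{1}{J{\left(t \right)} + 62635} = \frac{1}{2 \cdot 39 \left(1 + 39\right) + 62635} = \frac{1}{2 \cdot 39 \cdot 40 + 62635} = \frac{1}{3120 + 62635} = \frac{1}{65755}$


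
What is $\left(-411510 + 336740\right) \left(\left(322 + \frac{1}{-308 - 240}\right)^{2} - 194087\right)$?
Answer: $\frac{1014955473788855}{150152} \approx 6.7595 \cdot 10^{9}$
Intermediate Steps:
$\left(-411510 + 336740\right) \left(\left(322 + \frac{1}{-308 - 240}\right)^{2} - 194087\right) = - 74770 \left(\left(322 + \frac{1}{-548}\right)^{2} - 194087\right) = - 74770 \left(\left(322 - \frac{1}{548}\right)^{2} - 194087\right) = - 74770 \left(\left(\frac{176455}{548}\right)^{2} - 194087\right) = - 74770 \left(\frac{31136367025}{300304} - 194087\right) = \left(-74770\right) \left(- \frac{27148735423}{300304}\right) = \frac{1014955473788855}{150152}$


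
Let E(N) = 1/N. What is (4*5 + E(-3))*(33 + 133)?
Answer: 9794/3 ≈ 3264.7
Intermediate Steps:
(4*5 + E(-3))*(33 + 133) = (4*5 + 1/(-3))*(33 + 133) = (20 - ⅓)*166 = (59/3)*166 = 9794/3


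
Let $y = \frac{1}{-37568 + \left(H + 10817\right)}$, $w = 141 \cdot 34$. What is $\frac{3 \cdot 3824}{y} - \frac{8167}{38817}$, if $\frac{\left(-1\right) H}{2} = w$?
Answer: $- \frac{16182070095703}{38817} \approx -4.1688 \cdot 10^{8}$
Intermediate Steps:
$w = 4794$
$H = -9588$ ($H = \left(-2\right) 4794 = -9588$)
$y = - \frac{1}{36339}$ ($y = \frac{1}{-37568 + \left(-9588 + 10817\right)} = \frac{1}{-37568 + 1229} = \frac{1}{-36339} = - \frac{1}{36339} \approx -2.7519 \cdot 10^{-5}$)
$\frac{3 \cdot 3824}{y} - \frac{8167}{38817} = \frac{3 \cdot 3824}{- \frac{1}{36339}} - \frac{8167}{38817} = 11472 \left(-36339\right) - \frac{8167}{38817} = -416881008 - \frac{8167}{38817} = - \frac{16182070095703}{38817}$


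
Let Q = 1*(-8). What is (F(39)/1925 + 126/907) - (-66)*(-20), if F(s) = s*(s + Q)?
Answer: -2303347887/1745975 ≈ -1319.2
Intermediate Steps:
Q = -8
F(s) = s*(-8 + s) (F(s) = s*(s - 8) = s*(-8 + s))
(F(39)/1925 + 126/907) - (-66)*(-20) = ((39*(-8 + 39))/1925 + 126/907) - (-66)*(-20) = ((39*31)*(1/1925) + 126*(1/907)) - 1*1320 = (1209*(1/1925) + 126/907) - 1320 = (1209/1925 + 126/907) - 1320 = 1339113/1745975 - 1320 = -2303347887/1745975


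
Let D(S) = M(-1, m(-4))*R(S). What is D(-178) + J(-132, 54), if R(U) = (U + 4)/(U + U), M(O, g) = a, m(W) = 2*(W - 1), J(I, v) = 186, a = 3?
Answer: 33369/178 ≈ 187.47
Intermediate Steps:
m(W) = -2 + 2*W (m(W) = 2*(-1 + W) = -2 + 2*W)
M(O, g) = 3
R(U) = (4 + U)/(2*U) (R(U) = (4 + U)/((2*U)) = (4 + U)*(1/(2*U)) = (4 + U)/(2*U))
D(S) = 3*(4 + S)/(2*S) (D(S) = 3*((4 + S)/(2*S)) = 3*(4 + S)/(2*S))
D(-178) + J(-132, 54) = (3/2 + 6/(-178)) + 186 = (3/2 + 6*(-1/178)) + 186 = (3/2 - 3/89) + 186 = 261/178 + 186 = 33369/178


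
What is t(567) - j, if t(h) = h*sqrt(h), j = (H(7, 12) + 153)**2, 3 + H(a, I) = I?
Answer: -26244 + 5103*sqrt(7) ≈ -12743.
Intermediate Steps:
H(a, I) = -3 + I
j = 26244 (j = ((-3 + 12) + 153)**2 = (9 + 153)**2 = 162**2 = 26244)
t(h) = h**(3/2)
t(567) - j = 567**(3/2) - 1*26244 = 5103*sqrt(7) - 26244 = -26244 + 5103*sqrt(7)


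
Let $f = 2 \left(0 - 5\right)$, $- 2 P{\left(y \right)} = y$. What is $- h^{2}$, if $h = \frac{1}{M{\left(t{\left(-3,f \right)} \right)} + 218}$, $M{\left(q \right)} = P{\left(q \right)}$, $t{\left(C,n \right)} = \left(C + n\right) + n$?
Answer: $- \frac{4}{210681} \approx -1.8986 \cdot 10^{-5}$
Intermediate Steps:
$P{\left(y \right)} = - \frac{y}{2}$
$f = -10$ ($f = 2 \left(-5\right) = -10$)
$t{\left(C,n \right)} = C + 2 n$
$M{\left(q \right)} = - \frac{q}{2}$
$h = \frac{2}{459}$ ($h = \frac{1}{- \frac{-3 + 2 \left(-10\right)}{2} + 218} = \frac{1}{- \frac{-3 - 20}{2} + 218} = \frac{1}{\left(- \frac{1}{2}\right) \left(-23\right) + 218} = \frac{1}{\frac{23}{2} + 218} = \frac{1}{\frac{459}{2}} = \frac{2}{459} \approx 0.0043573$)
$- h^{2} = - \left(\frac{2}{459}\right)^{2} = \left(-1\right) \frac{4}{210681} = - \frac{4}{210681}$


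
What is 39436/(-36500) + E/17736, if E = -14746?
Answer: -154708237/80920500 ≈ -1.9119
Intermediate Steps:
39436/(-36500) + E/17736 = 39436/(-36500) - 14746/17736 = 39436*(-1/36500) - 14746*1/17736 = -9859/9125 - 7373/8868 = -154708237/80920500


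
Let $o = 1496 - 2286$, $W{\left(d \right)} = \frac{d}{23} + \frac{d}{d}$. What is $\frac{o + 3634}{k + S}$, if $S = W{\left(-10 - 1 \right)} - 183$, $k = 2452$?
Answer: $\frac{65412}{52199} \approx 1.2531$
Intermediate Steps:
$W{\left(d \right)} = 1 + \frac{d}{23}$ ($W{\left(d \right)} = d \frac{1}{23} + 1 = \frac{d}{23} + 1 = 1 + \frac{d}{23}$)
$o = -790$ ($o = 1496 - 2286 = -790$)
$S = - \frac{4197}{23}$ ($S = \left(1 + \frac{-10 - 1}{23}\right) - 183 = \left(1 + \frac{1}{23} \left(-11\right)\right) - 183 = \left(1 - \frac{11}{23}\right) - 183 = \frac{12}{23} - 183 = - \frac{4197}{23} \approx -182.48$)
$\frac{o + 3634}{k + S} = \frac{-790 + 3634}{2452 - \frac{4197}{23}} = \frac{2844}{\frac{52199}{23}} = 2844 \cdot \frac{23}{52199} = \frac{65412}{52199}$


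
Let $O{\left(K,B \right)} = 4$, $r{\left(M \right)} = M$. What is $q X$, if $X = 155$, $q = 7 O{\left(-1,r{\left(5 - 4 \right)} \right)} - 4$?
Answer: $3720$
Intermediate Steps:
$q = 24$ ($q = 7 \cdot 4 - 4 = 28 - 4 = 24$)
$q X = 24 \cdot 155 = 3720$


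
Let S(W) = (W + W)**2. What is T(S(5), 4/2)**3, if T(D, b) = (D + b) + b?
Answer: 1124864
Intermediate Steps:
S(W) = 4*W**2 (S(W) = (2*W)**2 = 4*W**2)
T(D, b) = D + 2*b
T(S(5), 4/2)**3 = (4*5**2 + 2*(4/2))**3 = (4*25 + 2*(4*(1/2)))**3 = (100 + 2*2)**3 = (100 + 4)**3 = 104**3 = 1124864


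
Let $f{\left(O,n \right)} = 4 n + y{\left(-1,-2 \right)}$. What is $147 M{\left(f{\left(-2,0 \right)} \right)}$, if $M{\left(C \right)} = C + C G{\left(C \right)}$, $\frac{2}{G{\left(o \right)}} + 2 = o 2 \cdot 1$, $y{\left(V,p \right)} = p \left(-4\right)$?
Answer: $1344$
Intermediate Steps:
$y{\left(V,p \right)} = - 4 p$
$G{\left(o \right)} = \frac{2}{-2 + 2 o}$ ($G{\left(o \right)} = \frac{2}{-2 + o 2 \cdot 1} = \frac{2}{-2 + 2 o 1} = \frac{2}{-2 + 2 o}$)
$f{\left(O,n \right)} = 8 + 4 n$ ($f{\left(O,n \right)} = 4 n - -8 = 4 n + 8 = 8 + 4 n$)
$M{\left(C \right)} = C + \frac{C}{-1 + C}$
$147 M{\left(f{\left(-2,0 \right)} \right)} = 147 \frac{\left(8 + 4 \cdot 0\right)^{2}}{-1 + \left(8 + 4 \cdot 0\right)} = 147 \frac{\left(8 + 0\right)^{2}}{-1 + \left(8 + 0\right)} = 147 \frac{8^{2}}{-1 + 8} = 147 \cdot \frac{64}{7} = 1344$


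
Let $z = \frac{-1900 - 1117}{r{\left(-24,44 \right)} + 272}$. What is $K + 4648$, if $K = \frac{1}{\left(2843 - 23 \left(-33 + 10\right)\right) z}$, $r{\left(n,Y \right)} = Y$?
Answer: $\frac{11821402409}{2543331} \approx 4648.0$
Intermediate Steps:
$z = - \frac{3017}{316}$ ($z = \frac{-1900 - 1117}{44 + 272} = - \frac{3017}{316} \approx -9.5475$)
$K = - \frac{79}{2543331}$ ($K = \frac{1}{\left(2843 - 23 \left(-33 + 10\right)\right) \left(- \frac{3017}{316}\right)} = \frac{1}{2843 - -529} \left(- \frac{316}{3017}\right) = \frac{1}{2843 + 529} \left(- \frac{316}{3017}\right) = \frac{1}{3372} \left(- \frac{316}{3017}\right) = - \frac{79}{2543331} \approx -3.1062 \cdot 10^{-5}$)
$K + 4648 = - \frac{79}{2543331} + 4648 = \frac{11821402409}{2543331}$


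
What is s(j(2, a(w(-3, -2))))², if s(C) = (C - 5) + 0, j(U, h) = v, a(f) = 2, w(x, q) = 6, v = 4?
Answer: 1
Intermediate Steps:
j(U, h) = 4
s(C) = -5 + C (s(C) = (-5 + C) + 0 = -5 + C)
s(j(2, a(w(-3, -2))))² = (-5 + 4)² = (-1)² = 1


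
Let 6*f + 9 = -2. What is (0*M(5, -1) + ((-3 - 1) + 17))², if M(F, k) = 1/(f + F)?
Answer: 169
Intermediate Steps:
f = -11/6 (f = -3/2 + (⅙)*(-2) = -3/2 - ⅓ = -11/6 ≈ -1.8333)
M(F, k) = 1/(-11/6 + F)
(0*M(5, -1) + ((-3 - 1) + 17))² = (0*(6/(-11 + 6*5)) + ((-3 - 1) + 17))² = (0*(6/(-11 + 30)) + (-4 + 17))² = (0*(6/19) + 13)² = (0 + 13)² = 13² = 169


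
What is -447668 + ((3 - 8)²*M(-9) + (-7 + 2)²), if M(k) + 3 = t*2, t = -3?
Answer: -447868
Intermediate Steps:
M(k) = -9 (M(k) = -3 - 3*2 = -3 - 6 = -9)
-447668 + ((3 - 8)²*M(-9) + (-7 + 2)²) = -447668 + ((3 - 8)²*(-9) + (-7 + 2)²) = -447668 + ((-5)²*(-9) + (-5)²) = -447668 + (25*(-9) + 25) = -447668 + (-225 + 25) = -447668 - 200 = -447868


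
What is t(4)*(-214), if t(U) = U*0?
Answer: 0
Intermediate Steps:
t(U) = 0
t(4)*(-214) = 0*(-214) = 0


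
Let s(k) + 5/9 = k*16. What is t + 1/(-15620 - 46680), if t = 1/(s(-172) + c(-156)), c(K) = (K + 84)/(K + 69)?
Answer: -16978501/44743922300 ≈ -0.00037946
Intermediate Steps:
s(k) = -5/9 + 16*k (s(k) = -5/9 + k*16 = -5/9 + 16*k)
c(K) = (84 + K)/(69 + K)
t = -261/718201 (t = 1/((-5/9 + 16*(-172)) + (84 - 156)/(69 - 156)) = 1/((-5/9 - 2752) - 72/(-87)) = 1/(-24773/9 - 1/87*(-72)) = 1/(-24773/9 + 24/29) = 1/(-718201/261) = -261/718201 ≈ -0.00036341)
t + 1/(-15620 - 46680) = -261/718201 + 1/(-15620 - 46680) = -261/718201 + 1/(-62300) = -261/718201 - 1/62300 = -16978501/44743922300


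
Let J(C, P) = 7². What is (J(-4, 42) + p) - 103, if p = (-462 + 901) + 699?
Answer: 1084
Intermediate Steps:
p = 1138 (p = 439 + 699 = 1138)
J(C, P) = 49
(J(-4, 42) + p) - 103 = (49 + 1138) - 103 = 1187 - 103 = 1084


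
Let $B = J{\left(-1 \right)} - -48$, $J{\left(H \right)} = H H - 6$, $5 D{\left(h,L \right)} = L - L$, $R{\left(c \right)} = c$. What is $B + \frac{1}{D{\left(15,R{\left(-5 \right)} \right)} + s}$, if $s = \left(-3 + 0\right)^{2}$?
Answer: $\frac{388}{9} \approx 43.111$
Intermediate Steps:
$D{\left(h,L \right)} = 0$ ($D{\left(h,L \right)} = \frac{L - L}{5} = \frac{1}{5} \cdot 0 = 0$)
$J{\left(H \right)} = -6 + H^{2}$ ($J{\left(H \right)} = H^{2} - 6 = -6 + H^{2}$)
$s = 9$ ($s = \left(-3\right)^{2} = 9$)
$B = 43$ ($B = \left(-6 + \left(-1\right)^{2}\right) - -48 = \left(-6 + 1\right) + 48 = -5 + 48 = 43$)
$B + \frac{1}{D{\left(15,R{\left(-5 \right)} \right)} + s} = 43 + \frac{1}{0 + 9} = 43 + \frac{1}{9} = \frac{388}{9}$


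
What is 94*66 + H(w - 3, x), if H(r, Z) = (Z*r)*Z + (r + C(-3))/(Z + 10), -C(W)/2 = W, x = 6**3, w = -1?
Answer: -20387459/113 ≈ -1.8042e+5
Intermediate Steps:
x = 216
C(W) = -2*W
H(r, Z) = r*Z**2 + (6 + r)/(10 + Z) (H(r, Z) = (Z*r)*Z + (r - 2*(-3))/(Z + 10) = r*Z**2 + (r + 6)/(10 + Z) = r*Z**2 + (6 + r)/(10 + Z))
94*66 + H(w - 3, x) = 94*66 + (6 + (-1 - 3) + (-1 - 3)*216**3 + 10*(-1 - 3)*216**2)/(10 + 216) = 6204 + (6 - 4 - 4*10077696 + 10*(-4)*46656)/226 = 6204 + (6 - 4 - 40310784 - 1866240)/226 = 6204 + (1/226)*(-42177022) = 6204 - 21088511/113 = -20387459/113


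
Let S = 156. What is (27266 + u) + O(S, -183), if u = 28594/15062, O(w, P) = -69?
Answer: 12049112/443 ≈ 27199.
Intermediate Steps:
u = 841/443 (u = 28594*(1/15062) = 841/443 ≈ 1.8984)
(27266 + u) + O(S, -183) = (27266 + 841/443) - 69 = 12079679/443 - 69 = 12049112/443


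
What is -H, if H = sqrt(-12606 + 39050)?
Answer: -2*sqrt(6611) ≈ -162.62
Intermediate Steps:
H = 2*sqrt(6611) (H = sqrt(26444) = 2*sqrt(6611) ≈ 162.62)
-H = -2*sqrt(6611)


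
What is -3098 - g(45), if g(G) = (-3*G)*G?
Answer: 2977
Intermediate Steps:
g(G) = -3*G**2
-3098 - g(45) = -3098 - (-3)*45**2 = -3098 - (-3)*2025 = -3098 - 1*(-6075) = -3098 + 6075 = 2977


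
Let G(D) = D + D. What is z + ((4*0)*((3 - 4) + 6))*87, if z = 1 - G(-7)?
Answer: 15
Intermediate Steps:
G(D) = 2*D
z = 15 (z = 1 - 2*(-7) = 1 - 1*(-14) = 1 + 14 = 15)
z + ((4*0)*((3 - 4) + 6))*87 = 15 + ((4*0)*((3 - 4) + 6))*87 = 15 + (0*(-1 + 6))*87 = 15 + (0*5)*87 = 15 + 0*87 = 15 + 0 = 15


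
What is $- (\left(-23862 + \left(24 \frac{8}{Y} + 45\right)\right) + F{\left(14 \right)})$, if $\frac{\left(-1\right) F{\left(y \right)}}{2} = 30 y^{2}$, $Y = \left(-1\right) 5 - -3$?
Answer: $35673$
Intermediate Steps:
$Y = -2$ ($Y = -5 + 3 = -2$)
$F{\left(y \right)} = - 60 y^{2}$ ($F{\left(y \right)} = - 2 \cdot 30 y^{2} = - 60 y^{2}$)
$- (\left(-23862 + \left(24 \frac{8}{Y} + 45\right)\right) + F{\left(14 \right)}) = - (\left(-23862 + \left(24 \frac{8}{-2} + 45\right)\right) - 60 \cdot 14^{2}) = - (\left(-23862 + \left(24 \cdot 8 \left(- \frac{1}{2}\right) + 45\right)\right) - 11760) = - (\left(-23862 + \left(24 \left(-4\right) + 45\right)\right) - 11760) = - (\left(-23862 + \left(-96 + 45\right)\right) - 11760) = - (\left(-23862 - 51\right) - 11760) = - (-23913 - 11760) = \left(-1\right) \left(-35673\right) = 35673$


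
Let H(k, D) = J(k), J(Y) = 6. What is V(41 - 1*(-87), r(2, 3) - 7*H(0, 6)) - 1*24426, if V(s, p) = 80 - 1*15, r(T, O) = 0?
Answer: -24361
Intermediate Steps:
H(k, D) = 6
V(s, p) = 65 (V(s, p) = 80 - 15 = 65)
V(41 - 1*(-87), r(2, 3) - 7*H(0, 6)) - 1*24426 = 65 - 1*24426 = 65 - 24426 = -24361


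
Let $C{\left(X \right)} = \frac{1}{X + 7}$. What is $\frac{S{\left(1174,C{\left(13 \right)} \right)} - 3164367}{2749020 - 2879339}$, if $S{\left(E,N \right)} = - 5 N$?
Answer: $\frac{12657469}{521276} \approx 24.282$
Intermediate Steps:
$C{\left(X \right)} = \frac{1}{7 + X}$
$\frac{S{\left(1174,C{\left(13 \right)} \right)} - 3164367}{2749020 - 2879339} = \frac{- \frac{5}{7 + 13} - 3164367}{2749020 - 2879339} = \frac{- \frac{5}{20} - 3164367}{-130319} = \left(\left(-5\right) \frac{1}{20} - 3164367\right) \left(- \frac{1}{130319}\right) = \left(- \frac{1}{4} - 3164367\right) \left(- \frac{1}{130319}\right) = \left(- \frac{12657469}{4}\right) \left(- \frac{1}{130319}\right) = \frac{12657469}{521276}$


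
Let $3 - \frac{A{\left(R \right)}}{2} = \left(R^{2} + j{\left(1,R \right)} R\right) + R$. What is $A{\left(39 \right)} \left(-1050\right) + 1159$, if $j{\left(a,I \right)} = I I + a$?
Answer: $127922659$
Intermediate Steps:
$j{\left(a,I \right)} = a + I^{2}$ ($j{\left(a,I \right)} = I^{2} + a = a + I^{2}$)
$A{\left(R \right)} = 6 - 2 R - 2 R^{2} - 2 R \left(1 + R^{2}\right)$ ($A{\left(R \right)} = 6 - 2 \left(\left(R^{2} + \left(1 + R^{2}\right) R\right) + R\right) = 6 - 2 \left(\left(R^{2} + R \left(1 + R^{2}\right)\right) + R\right) = 6 - 2 \left(R + R^{2} + R \left(1 + R^{2}\right)\right) = 6 - \left(2 R + 2 R^{2} + 2 R \left(1 + R^{2}\right)\right) = 6 - 2 R - 2 R^{2} - 2 R \left(1 + R^{2}\right)$)
$A{\left(39 \right)} \left(-1050\right) + 1159 = \left(6 - 156 - 2 \cdot 39^{2} - 2 \cdot 39^{3}\right) \left(-1050\right) + 1159 = \left(6 - 156 - 3042 - 118638\right) \left(-1050\right) + 1159 = \left(-121830\right) \left(-1050\right) + 1159 = 127921500 + 1159 = 127922659$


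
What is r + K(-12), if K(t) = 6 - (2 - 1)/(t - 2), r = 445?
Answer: 6315/14 ≈ 451.07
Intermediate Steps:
K(t) = 6 - 1/(-2 + t)
r + K(-12) = 445 + (-13 + 6*(-12))/(-2 - 12) = 445 + (-13 - 72)/(-14) = 445 - 1/14*(-85) = 445 + 85/14 = 6315/14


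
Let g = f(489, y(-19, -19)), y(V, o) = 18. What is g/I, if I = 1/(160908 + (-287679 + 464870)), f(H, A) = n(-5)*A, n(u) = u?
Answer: -30428910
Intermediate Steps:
f(H, A) = -5*A
g = -90 (g = -5*18 = -90)
I = 1/338099 (I = 1/(160908 + 177191) = 1/338099 ≈ 2.9577e-6)
g/I = -90/1/338099 = -90*338099 = -30428910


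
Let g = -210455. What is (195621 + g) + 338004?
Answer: 323170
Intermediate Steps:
(195621 + g) + 338004 = (195621 - 210455) + 338004 = -14834 + 338004 = 323170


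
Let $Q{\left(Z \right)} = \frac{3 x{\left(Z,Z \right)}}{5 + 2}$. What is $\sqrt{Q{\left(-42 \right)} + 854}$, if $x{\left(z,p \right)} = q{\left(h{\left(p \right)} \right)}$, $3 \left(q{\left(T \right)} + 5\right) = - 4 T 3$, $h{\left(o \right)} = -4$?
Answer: $\frac{\sqrt{42077}}{7} \approx 29.304$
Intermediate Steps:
$q{\left(T \right)} = -5 - 4 T$ ($q{\left(T \right)} = -5 + \frac{- 4 T 3}{3} = -5 + \frac{\left(-12\right) T}{3} = -5 - 4 T$)
$x{\left(z,p \right)} = 11$ ($x{\left(z,p \right)} = -5 - -16 = -5 + 16 = 11$)
$Q{\left(Z \right)} = \frac{33}{7}$ ($Q{\left(Z \right)} = \frac{3 \cdot 11}{5 + 2} = \frac{33}{7}$)
$\sqrt{Q{\left(-42 \right)} + 854} = \sqrt{\frac{33}{7} + 854} = \sqrt{\frac{6011}{7}} = \frac{\sqrt{42077}}{7}$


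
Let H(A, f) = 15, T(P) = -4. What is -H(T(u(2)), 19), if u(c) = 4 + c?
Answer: -15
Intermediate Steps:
-H(T(u(2)), 19) = -1*15 = -15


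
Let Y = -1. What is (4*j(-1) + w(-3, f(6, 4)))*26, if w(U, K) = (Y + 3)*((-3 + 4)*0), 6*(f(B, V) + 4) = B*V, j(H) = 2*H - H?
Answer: -104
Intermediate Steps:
j(H) = H
f(B, V) = -4 + B*V/6 (f(B, V) = -4 + (B*V)/6 = -4 + B*V/6)
w(U, K) = 0 (w(U, K) = (-1 + 3)*((-3 + 4)*0) = 2*(1*0) = 2*0 = 0)
(4*j(-1) + w(-3, f(6, 4)))*26 = (4*(-1) + 0)*26 = (-4 + 0)*26 = -4*26 = -104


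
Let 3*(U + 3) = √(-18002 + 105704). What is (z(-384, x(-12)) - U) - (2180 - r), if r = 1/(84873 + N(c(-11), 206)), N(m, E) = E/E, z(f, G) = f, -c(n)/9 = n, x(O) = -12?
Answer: -217362313/84874 - √87702/3 ≈ -2659.7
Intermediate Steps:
c(n) = -9*n
N(m, E) = 1
U = -3 + √87702/3 (U = -3 + √(-18002 + 105704)/3 = -3 + √87702/3 ≈ 95.715)
r = 1/84874 (r = 1/(84873 + 1) = 1/84874 ≈ 1.1782e-5)
(z(-384, x(-12)) - U) - (2180 - r) = (-384 - (-3 + √87702/3)) - (2180 - 1*1/84874) = (-384 + (3 - √87702/3)) - (2180 - 1/84874) = (-381 - √87702/3) - 1*185025319/84874 = (-381 - √87702/3) - 185025319/84874 = -217362313/84874 - √87702/3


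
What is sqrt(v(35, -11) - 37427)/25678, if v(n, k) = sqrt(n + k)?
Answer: sqrt(-37427 + 2*sqrt(6))/25678 ≈ 0.0075336*I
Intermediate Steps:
v(n, k) = sqrt(k + n)
sqrt(v(35, -11) - 37427)/25678 = sqrt(sqrt(-11 + 35) - 37427)/25678 = sqrt(sqrt(24) - 37427)*(1/25678) = sqrt(2*sqrt(6) - 37427)*(1/25678) = sqrt(-37427 + 2*sqrt(6))*(1/25678) = sqrt(-37427 + 2*sqrt(6))/25678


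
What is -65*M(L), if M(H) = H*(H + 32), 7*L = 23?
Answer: -369265/49 ≈ -7536.0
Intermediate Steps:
L = 23/7 (L = (⅐)*23 = 23/7 ≈ 3.2857)
M(H) = H*(32 + H)
-65*M(L) = -1495*(32 + 23/7)/7 = -1495*247/(7*7) = -65*5681/49 = -369265/49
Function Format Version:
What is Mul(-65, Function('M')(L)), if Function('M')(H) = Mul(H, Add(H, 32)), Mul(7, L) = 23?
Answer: Rational(-369265, 49) ≈ -7536.0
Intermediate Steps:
L = Rational(23, 7) (L = Mul(Rational(1, 7), 23) = Rational(23, 7) ≈ 3.2857)
Function('M')(H) = Mul(H, Add(32, H))
Mul(-65, Function('M')(L)) = Mul(-65, Mul(Rational(23, 7), Add(32, Rational(23, 7)))) = Mul(-65, Mul(Rational(23, 7), Rational(247, 7))) = Mul(-65, Rational(5681, 49)) = Rational(-369265, 49)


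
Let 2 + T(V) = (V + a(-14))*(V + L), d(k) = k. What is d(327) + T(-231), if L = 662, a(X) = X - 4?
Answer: -106994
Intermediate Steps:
a(X) = -4 + X
T(V) = -2 + (-18 + V)*(662 + V) (T(V) = -2 + (V + (-4 - 14))*(V + 662) = -2 + (V - 18)*(662 + V) = -2 + (-18 + V)*(662 + V))
d(327) + T(-231) = 327 + (-11918 + (-231)² + 644*(-231)) = 327 + (-11918 + 53361 - 148764) = 327 - 107321 = -106994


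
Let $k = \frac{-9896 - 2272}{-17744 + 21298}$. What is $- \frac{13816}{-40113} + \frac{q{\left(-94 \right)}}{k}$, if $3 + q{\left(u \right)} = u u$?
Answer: $- \frac{69948806521}{27116388} \approx -2579.6$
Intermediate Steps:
$q{\left(u \right)} = -3 + u^{2}$ ($q{\left(u \right)} = -3 + u u = -3 + u^{2}$)
$k = - \frac{6084}{1777}$ ($k = - \frac{12168}{3554} = \left(-12168\right) \frac{1}{3554} = - \frac{6084}{1777} \approx -3.4237$)
$- \frac{13816}{-40113} + \frac{q{\left(-94 \right)}}{k} = - \frac{13816}{-40113} + \frac{-3 + \left(-94\right)^{2}}{- \frac{6084}{1777}} = \left(-13816\right) \left(- \frac{1}{40113}\right) + \left(-3 + 8836\right) \left(- \frac{1777}{6084}\right) = \frac{13816}{40113} + 8833 \left(- \frac{1777}{6084}\right) = \frac{13816}{40113} - \frac{15696241}{6084} = - \frac{69948806521}{27116388}$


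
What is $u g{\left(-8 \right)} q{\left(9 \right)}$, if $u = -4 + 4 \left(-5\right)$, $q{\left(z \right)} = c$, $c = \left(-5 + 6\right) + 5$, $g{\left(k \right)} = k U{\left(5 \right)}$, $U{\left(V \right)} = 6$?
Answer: $6912$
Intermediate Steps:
$g{\left(k \right)} = 6 k$ ($g{\left(k \right)} = k 6 = 6 k$)
$c = 6$ ($c = 1 + 5 = 6$)
$q{\left(z \right)} = 6$
$u = -24$ ($u = -4 - 20 = -24$)
$u g{\left(-8 \right)} q{\left(9 \right)} = - 24 \cdot 6 \left(-8\right) 6 = \left(-24\right) \left(-48\right) 6 = 1152 \cdot 6 = 6912$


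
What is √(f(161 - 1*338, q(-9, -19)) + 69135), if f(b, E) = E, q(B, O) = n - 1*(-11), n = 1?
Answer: 3*√7683 ≈ 262.96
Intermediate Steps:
q(B, O) = 12 (q(B, O) = 1 - 1*(-11) = 1 + 11 = 12)
√(f(161 - 1*338, q(-9, -19)) + 69135) = √(12 + 69135) = √69147 = 3*√7683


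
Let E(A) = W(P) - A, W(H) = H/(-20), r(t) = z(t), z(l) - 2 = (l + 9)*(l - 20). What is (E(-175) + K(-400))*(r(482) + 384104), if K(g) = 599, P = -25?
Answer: 473637437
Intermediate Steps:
z(l) = 2 + (-20 + l)*(9 + l) (z(l) = 2 + (l + 9)*(l - 20) = 2 + (9 + l)*(-20 + l) = 2 + (-20 + l)*(9 + l))
r(t) = -178 + t**2 - 11*t
W(H) = -H/20 (W(H) = H*(-1/20) = -H/20)
E(A) = 5/4 - A (E(A) = -1/20*(-25) - A = 5/4 - A)
(E(-175) + K(-400))*(r(482) + 384104) = ((5/4 - 1*(-175)) + 599)*((-178 + 482**2 - 11*482) + 384104) = ((5/4 + 175) + 599)*((-178 + 232324 - 5302) + 384104) = (705/4 + 599)*(226844 + 384104) = (3101/4)*610948 = 473637437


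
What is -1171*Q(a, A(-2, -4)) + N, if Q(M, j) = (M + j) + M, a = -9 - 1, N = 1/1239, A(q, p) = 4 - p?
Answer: 17410429/1239 ≈ 14052.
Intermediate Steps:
N = 1/1239 ≈ 0.00080710
a = -10
Q(M, j) = j + 2*M
-1171*Q(a, A(-2, -4)) + N = -1171*((4 - 1*(-4)) + 2*(-10)) + 1/1239 = -1171*((4 + 4) - 20) + 1/1239 = -1171*(8 - 20) + 1/1239 = -1171*(-12) + 1/1239 = 14052 + 1/1239 = 17410429/1239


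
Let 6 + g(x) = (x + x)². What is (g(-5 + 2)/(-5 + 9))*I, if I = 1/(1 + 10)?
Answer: 15/22 ≈ 0.68182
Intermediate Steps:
g(x) = -6 + 4*x² (g(x) = -6 + (x + x)² = -6 + (2*x)² = -6 + 4*x²)
I = 1/11 ≈ 0.090909
(g(-5 + 2)/(-5 + 9))*I = ((-6 + 4*(-5 + 2)²)/(-5 + 9))*(1/11) = ((-6 + 4*(-3)²)/4)*(1/11) = ((-6 + 4*9)*(¼))*(1/11) = ((-6 + 36)*(¼))*(1/11) = (30*(¼))*(1/11) = (15/2)*(1/11) = 15/22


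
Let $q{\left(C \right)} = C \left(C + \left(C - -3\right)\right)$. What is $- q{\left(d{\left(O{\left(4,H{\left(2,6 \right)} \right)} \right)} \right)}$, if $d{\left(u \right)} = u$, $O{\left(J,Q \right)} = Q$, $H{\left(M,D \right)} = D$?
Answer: $-90$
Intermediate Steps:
$q{\left(C \right)} = C \left(3 + 2 C\right)$ ($q{\left(C \right)} = C \left(C + \left(C + 3\right)\right) = C \left(C + \left(3 + C\right)\right) = C \left(3 + 2 C\right)$)
$- q{\left(d{\left(O{\left(4,H{\left(2,6 \right)} \right)} \right)} \right)} = - 6 \left(3 + 2 \cdot 6\right) = - 6 \left(3 + 12\right) = - 6 \cdot 15 = \left(-1\right) 90 = -90$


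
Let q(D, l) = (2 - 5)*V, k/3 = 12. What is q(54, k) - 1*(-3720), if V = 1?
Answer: 3717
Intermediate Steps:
k = 36 (k = 3*12 = 36)
q(D, l) = -3 (q(D, l) = (2 - 5)*1 = -3*1 = -3)
q(54, k) - 1*(-3720) = -3 - 1*(-3720) = -3 + 3720 = 3717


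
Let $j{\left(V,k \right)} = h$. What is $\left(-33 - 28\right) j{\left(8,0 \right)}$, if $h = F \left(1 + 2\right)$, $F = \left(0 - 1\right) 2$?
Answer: $366$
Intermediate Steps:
$F = -2$ ($F = \left(-1\right) 2 = -2$)
$h = -6$ ($h = - 2 \left(1 + 2\right) = \left(-2\right) 3 = -6$)
$j{\left(V,k \right)} = -6$
$\left(-33 - 28\right) j{\left(8,0 \right)} = \left(-33 - 28\right) \left(-6\right) = \left(-61\right) \left(-6\right) = 366$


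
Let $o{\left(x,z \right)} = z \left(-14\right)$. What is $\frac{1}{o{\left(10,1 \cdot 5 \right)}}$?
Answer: $- \frac{1}{70} \approx -0.014286$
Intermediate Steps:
$o{\left(x,z \right)} = - 14 z$
$\frac{1}{o{\left(10,1 \cdot 5 \right)}} = \frac{1}{\left(-14\right) 1 \cdot 5} = \frac{1}{\left(-14\right) 5} = \frac{1}{-70} = - \frac{1}{70}$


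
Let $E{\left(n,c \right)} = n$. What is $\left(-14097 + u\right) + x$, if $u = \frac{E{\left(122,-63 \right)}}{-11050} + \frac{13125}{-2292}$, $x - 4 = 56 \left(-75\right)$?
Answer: $- \frac{77240800779}{4221100} \approx -18299.0$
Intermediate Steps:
$x = -4196$ ($x = 4 + 56 \left(-75\right) = 4 - 4200 = -4196$)
$u = - \frac{24218479}{4221100}$ ($u = \frac{122}{-11050} + \frac{13125}{-2292} = 122 \left(- \frac{1}{11050}\right) + 13125 \left(- \frac{1}{2292}\right) = - \frac{61}{5525} - \frac{4375}{764} = - \frac{24218479}{4221100} \approx -5.7375$)
$\left(-14097 + u\right) + x = \left(-14097 - \frac{24218479}{4221100}\right) - 4196 = - \frac{59529065179}{4221100} - 4196 = - \frac{77240800779}{4221100}$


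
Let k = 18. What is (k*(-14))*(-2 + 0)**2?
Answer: -1008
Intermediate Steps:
(k*(-14))*(-2 + 0)**2 = (18*(-14))*(-2 + 0)**2 = -252*(-2)**2 = -252*4 = -1008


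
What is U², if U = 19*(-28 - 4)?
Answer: 369664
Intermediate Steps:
U = -608 (U = 19*(-32) = -608)
U² = (-608)² = 369664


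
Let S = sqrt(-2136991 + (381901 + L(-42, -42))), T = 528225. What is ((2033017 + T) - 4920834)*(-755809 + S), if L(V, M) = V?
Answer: 1783400869928 - 4719184*I*sqrt(438783) ≈ 1.7834e+12 - 3.126e+9*I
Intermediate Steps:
S = 2*I*sqrt(438783) (S = sqrt(-2136991 + (381901 - 42)) = sqrt(-2136991 + 381859) = sqrt(-1755132) = 2*I*sqrt(438783) ≈ 1324.8*I)
((2033017 + T) - 4920834)*(-755809 + S) = ((2033017 + 528225) - 4920834)*(-755809 + 2*I*sqrt(438783)) = (2561242 - 4920834)*(-755809 + 2*I*sqrt(438783)) = -2359592*(-755809 + 2*I*sqrt(438783)) = 1783400869928 - 4719184*I*sqrt(438783)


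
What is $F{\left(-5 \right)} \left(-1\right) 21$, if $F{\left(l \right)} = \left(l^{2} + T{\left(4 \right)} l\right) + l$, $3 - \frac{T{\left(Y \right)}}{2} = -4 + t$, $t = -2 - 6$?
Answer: $2730$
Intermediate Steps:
$t = -8$ ($t = -2 - 6 = -8$)
$T{\left(Y \right)} = 30$ ($T{\left(Y \right)} = 6 - 2 \left(-4 - 8\right) = 6 - -24 = 6 + 24 = 30$)
$F{\left(l \right)} = l^{2} + 31 l$ ($F{\left(l \right)} = \left(l^{2} + 30 l\right) + l = l^{2} + 31 l$)
$F{\left(-5 \right)} \left(-1\right) 21 = - 5 \left(31 - 5\right) \left(-1\right) 21 = \left(-5\right) 26 \left(-1\right) 21 = \left(-130\right) \left(-1\right) 21 = 130 \cdot 21 = 2730$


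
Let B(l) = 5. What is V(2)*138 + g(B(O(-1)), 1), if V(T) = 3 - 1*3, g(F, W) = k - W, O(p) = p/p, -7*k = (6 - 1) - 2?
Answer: -10/7 ≈ -1.4286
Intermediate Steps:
k = -3/7 (k = -((6 - 1) - 2)/7 = -(5 - 2)/7 = -⅐*3 = -3/7 ≈ -0.42857)
O(p) = 1
g(F, W) = -3/7 - W
V(T) = 0 (V(T) = 3 - 3 = 0)
V(2)*138 + g(B(O(-1)), 1) = 0*138 + (-3/7 - 1*1) = 0 + (-3/7 - 1) = 0 - 10/7 = -10/7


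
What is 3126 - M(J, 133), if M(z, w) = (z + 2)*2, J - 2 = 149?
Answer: 2820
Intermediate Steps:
J = 151 (J = 2 + 149 = 151)
M(z, w) = 4 + 2*z (M(z, w) = (2 + z)*2 = 4 + 2*z)
3126 - M(J, 133) = 3126 - (4 + 2*151) = 3126 - (4 + 302) = 3126 - 1*306 = 3126 - 306 = 2820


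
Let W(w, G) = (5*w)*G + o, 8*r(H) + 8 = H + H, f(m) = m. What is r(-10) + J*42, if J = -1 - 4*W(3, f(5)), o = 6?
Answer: -27307/2 ≈ -13654.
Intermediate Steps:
r(H) = -1 + H/4 (r(H) = -1 + (H + H)/8 = -1 + (2*H)/8 = -1 + H/4)
W(w, G) = 6 + 5*G*w (W(w, G) = (5*w)*G + 6 = 5*G*w + 6 = 6 + 5*G*w)
J = -325 (J = -1 - 4*(6 + 5*5*3) = -1 - 4*(6 + 75) = -1 - 4*81 = -1 - 324 = -325)
r(-10) + J*42 = (-1 + (¼)*(-10)) - 325*42 = (-1 - 5/2) - 13650 = -7/2 - 13650 = -27307/2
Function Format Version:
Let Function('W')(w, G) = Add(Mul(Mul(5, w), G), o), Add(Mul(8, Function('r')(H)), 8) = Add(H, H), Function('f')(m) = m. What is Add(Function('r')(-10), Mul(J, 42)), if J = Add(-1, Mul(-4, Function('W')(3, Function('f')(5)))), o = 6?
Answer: Rational(-27307, 2) ≈ -13654.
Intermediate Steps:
Function('r')(H) = Add(-1, Mul(Rational(1, 4), H)) (Function('r')(H) = Add(-1, Mul(Rational(1, 8), Add(H, H))) = Add(-1, Mul(Rational(1, 8), Mul(2, H))) = Add(-1, Mul(Rational(1, 4), H)))
Function('W')(w, G) = Add(6, Mul(5, G, w)) (Function('W')(w, G) = Add(Mul(Mul(5, w), G), 6) = Add(Mul(5, G, w), 6) = Add(6, Mul(5, G, w)))
J = -325 (J = Add(-1, Mul(-4, Add(6, Mul(5, 5, 3)))) = Add(-1, Mul(-4, Add(6, 75))) = Add(-1, Mul(-4, 81)) = Add(-1, -324) = -325)
Add(Function('r')(-10), Mul(J, 42)) = Add(Add(-1, Mul(Rational(1, 4), -10)), Mul(-325, 42)) = Add(Add(-1, Rational(-5, 2)), -13650) = Add(Rational(-7, 2), -13650) = Rational(-27307, 2)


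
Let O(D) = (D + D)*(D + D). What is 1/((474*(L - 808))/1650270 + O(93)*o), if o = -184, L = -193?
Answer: -275045/1750844133959 ≈ -1.5709e-7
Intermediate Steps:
O(D) = 4*D**2 (O(D) = (2*D)*(2*D) = 4*D**2)
1/((474*(L - 808))/1650270 + O(93)*o) = 1/((474*(-193 - 808))/1650270 + (4*93**2)*(-184)) = 1/((474*(-1001))*(1/1650270) + (4*8649)*(-184)) = 1/(-474474*1/1650270 + 34596*(-184)) = 1/(-79079/275045 - 6365664) = 1/(-1750844133959/275045) = -275045/1750844133959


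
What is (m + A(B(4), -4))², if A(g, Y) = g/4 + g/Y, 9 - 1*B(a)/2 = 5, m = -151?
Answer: 22801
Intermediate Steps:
B(a) = 8 (B(a) = 18 - 2*5 = 18 - 10 = 8)
A(g, Y) = g/4 + g/Y (A(g, Y) = g*(¼) + g/Y = g/4 + g/Y)
(m + A(B(4), -4))² = (-151 + ((¼)*8 + 8/(-4)))² = (-151 + (2 + 8*(-¼)))² = (-151 + (2 - 2))² = (-151 + 0)² = (-151)² = 22801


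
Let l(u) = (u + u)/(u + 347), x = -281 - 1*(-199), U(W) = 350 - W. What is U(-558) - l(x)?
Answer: 240784/265 ≈ 908.62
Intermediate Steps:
x = -82 (x = -281 + 199 = -82)
l(u) = 2*u/(347 + u) (l(u) = (2*u)/(347 + u) = 2*u/(347 + u))
U(-558) - l(x) = (350 - 1*(-558)) - 2*(-82)/(347 - 82) = (350 + 558) - 2*(-82)/265 = 908 - 2*(-82)/265 = 908 - 1*(-164/265) = 908 + 164/265 = 240784/265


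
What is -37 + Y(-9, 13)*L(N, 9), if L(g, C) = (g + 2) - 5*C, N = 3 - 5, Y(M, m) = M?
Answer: 368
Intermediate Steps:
N = -2
L(g, C) = 2 + g - 5*C (L(g, C) = (2 + g) - 5*C = 2 + g - 5*C)
-37 + Y(-9, 13)*L(N, 9) = -37 - 9*(2 - 2 - 5*9) = -37 - 9*(2 - 2 - 45) = -37 - 9*(-45) = -37 + 405 = 368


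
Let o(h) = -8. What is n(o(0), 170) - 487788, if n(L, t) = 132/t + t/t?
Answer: -41461829/85 ≈ -4.8779e+5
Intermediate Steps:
n(L, t) = 1 + 132/t (n(L, t) = 132/t + 1 = 1 + 132/t)
n(o(0), 170) - 487788 = (132 + 170)/170 - 487788 = (1/170)*302 - 487788 = 151/85 - 487788 = -41461829/85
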